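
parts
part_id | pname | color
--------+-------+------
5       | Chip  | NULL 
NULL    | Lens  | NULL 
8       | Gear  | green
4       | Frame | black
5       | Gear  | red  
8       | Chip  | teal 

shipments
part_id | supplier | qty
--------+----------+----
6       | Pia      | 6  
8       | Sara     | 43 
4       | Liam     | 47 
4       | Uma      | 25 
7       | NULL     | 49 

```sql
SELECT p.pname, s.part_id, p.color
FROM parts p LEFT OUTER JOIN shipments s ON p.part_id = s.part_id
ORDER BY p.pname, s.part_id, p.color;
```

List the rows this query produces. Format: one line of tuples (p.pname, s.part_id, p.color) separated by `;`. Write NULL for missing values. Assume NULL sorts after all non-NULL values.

LEFT JOIN keeps every row from `parts`; unmatched rows get NULL for `shipments`'s columns.
Matching on p.part_id = s.part_id. A NULL in a compared column never satisfies the condition.
- p row (part_id=5): no match → kept, s columns NULL.
- p row (part_id=NULL): no match → kept, s columns NULL.
- p row (part_id=8): matches 1 s row(s) → 1 output row(s).
- p row (part_id=4): matches 2 s row(s) → 2 output row(s).
- p row (part_id=5): no match → kept, s columns NULL.
- p row (part_id=8): matches 1 s row(s) → 1 output row(s).
After projecting and ordering:
p.pname | s.part_id | p.color
Chip | 8 | teal
Chip | NULL | NULL
Frame | 4 | black
Frame | 4 | black
Gear | 8 | green
Gear | NULL | red
Lens | NULL | NULL

(Chip, 8, teal); (Chip, NULL, NULL); (Frame, 4, black); (Frame, 4, black); (Gear, 8, green); (Gear, NULL, red); (Lens, NULL, NULL)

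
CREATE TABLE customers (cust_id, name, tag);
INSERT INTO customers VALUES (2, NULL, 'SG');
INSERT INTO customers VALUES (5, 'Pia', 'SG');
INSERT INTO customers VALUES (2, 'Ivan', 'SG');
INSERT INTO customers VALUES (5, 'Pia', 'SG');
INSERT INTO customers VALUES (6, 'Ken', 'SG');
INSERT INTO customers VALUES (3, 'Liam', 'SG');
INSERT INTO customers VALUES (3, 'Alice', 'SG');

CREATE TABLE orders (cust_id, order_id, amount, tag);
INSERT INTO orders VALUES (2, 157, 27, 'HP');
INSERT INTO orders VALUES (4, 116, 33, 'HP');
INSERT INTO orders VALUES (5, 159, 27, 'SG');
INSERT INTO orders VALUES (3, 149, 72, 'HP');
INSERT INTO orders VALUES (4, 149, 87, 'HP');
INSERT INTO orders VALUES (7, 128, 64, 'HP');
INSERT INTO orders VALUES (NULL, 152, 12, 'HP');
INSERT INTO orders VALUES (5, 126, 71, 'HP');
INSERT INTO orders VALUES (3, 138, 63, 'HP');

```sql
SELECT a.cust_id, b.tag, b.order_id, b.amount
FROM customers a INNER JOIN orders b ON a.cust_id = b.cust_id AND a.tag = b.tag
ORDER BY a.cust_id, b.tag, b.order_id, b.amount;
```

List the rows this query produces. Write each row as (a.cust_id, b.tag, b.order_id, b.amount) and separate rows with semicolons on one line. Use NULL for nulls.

(5, SG, 159, 27); (5, SG, 159, 27)

INNER JOIN keeps only pairs where the ON condition holds.
Matching on a.cust_id = b.cust_id AND a.tag = b.tag. A NULL in a compared column never satisfies the condition.
- a[0] cust_id=2, tag=SG → no match; dropped.
- a[1] cust_id=5, tag=SG → 1 match(es) in b → 1 row(s).
- a[2] cust_id=2, tag=SG → no match; dropped.
- a[3] cust_id=5, tag=SG → 1 match(es) in b → 1 row(s).
- a[4] cust_id=6, tag=SG → no match; dropped.
- a[5] cust_id=3, tag=SG → no match; dropped.
- a[6] cust_id=3, tag=SG → no match; dropped.
After projecting and ordering:
a.cust_id | b.tag | b.order_id | b.amount
5 | SG | 159 | 27
5 | SG | 159 | 27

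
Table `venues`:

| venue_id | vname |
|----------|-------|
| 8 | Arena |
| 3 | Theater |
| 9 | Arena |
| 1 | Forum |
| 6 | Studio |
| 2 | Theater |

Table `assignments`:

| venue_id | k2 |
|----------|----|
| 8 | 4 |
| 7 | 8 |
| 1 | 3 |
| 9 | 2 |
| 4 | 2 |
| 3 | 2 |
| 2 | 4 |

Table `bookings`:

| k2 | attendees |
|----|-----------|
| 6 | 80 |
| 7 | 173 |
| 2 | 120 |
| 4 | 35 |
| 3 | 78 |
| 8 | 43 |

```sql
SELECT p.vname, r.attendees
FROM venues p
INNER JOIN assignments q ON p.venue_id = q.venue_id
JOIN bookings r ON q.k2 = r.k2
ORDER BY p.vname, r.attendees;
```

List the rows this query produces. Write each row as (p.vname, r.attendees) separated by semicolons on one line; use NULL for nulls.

Joins associate left-to-right: venues INNER JOIN assignments on venue_id gives 5 intermediate row(s).
Then INNER JOIN `bookings r` on k2: keep only rows whose q.k2 appears in r.

(Arena, 35); (Arena, 120); (Forum, 78); (Theater, 35); (Theater, 120)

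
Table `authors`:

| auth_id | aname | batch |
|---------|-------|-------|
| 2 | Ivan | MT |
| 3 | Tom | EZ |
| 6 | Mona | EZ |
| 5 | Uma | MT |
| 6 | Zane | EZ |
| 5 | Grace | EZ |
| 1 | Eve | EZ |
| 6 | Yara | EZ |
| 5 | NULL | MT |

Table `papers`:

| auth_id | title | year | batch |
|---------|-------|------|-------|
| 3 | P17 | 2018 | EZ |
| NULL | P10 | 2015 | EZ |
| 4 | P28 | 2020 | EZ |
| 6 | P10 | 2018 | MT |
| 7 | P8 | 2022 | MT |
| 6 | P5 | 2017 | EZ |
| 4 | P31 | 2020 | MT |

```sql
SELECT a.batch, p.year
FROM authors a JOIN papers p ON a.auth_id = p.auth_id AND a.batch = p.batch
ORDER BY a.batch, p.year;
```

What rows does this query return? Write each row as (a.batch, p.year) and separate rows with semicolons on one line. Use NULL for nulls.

INNER JOIN keeps only pairs where the ON condition holds.
Matching on a.auth_id = p.auth_id AND a.batch = p.batch. A NULL in a compared column never satisfies the condition.
- a (auth_id=2, batch=MT) has no partner → excluded.
- a (auth_id=3, batch=EZ) pairs with 1 row(s) of p.
- a (auth_id=6, batch=EZ) pairs with 1 row(s) of p.
- a (auth_id=5, batch=MT) has no partner → excluded.
- a (auth_id=6, batch=EZ) pairs with 1 row(s) of p.
- a (auth_id=5, batch=EZ) has no partner → excluded.
- a (auth_id=1, batch=EZ) has no partner → excluded.
- a (auth_id=6, batch=EZ) pairs with 1 row(s) of p.
- a (auth_id=5, batch=MT) has no partner → excluded.
After projecting and ordering:
a.batch | p.year
EZ | 2017
EZ | 2017
EZ | 2017
EZ | 2018

(EZ, 2017); (EZ, 2017); (EZ, 2017); (EZ, 2018)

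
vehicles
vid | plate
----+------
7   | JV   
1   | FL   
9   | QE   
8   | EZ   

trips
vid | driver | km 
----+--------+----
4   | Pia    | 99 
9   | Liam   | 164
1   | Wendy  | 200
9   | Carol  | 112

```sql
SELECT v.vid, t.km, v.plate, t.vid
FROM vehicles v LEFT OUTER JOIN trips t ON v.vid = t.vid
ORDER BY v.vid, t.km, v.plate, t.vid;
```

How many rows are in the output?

5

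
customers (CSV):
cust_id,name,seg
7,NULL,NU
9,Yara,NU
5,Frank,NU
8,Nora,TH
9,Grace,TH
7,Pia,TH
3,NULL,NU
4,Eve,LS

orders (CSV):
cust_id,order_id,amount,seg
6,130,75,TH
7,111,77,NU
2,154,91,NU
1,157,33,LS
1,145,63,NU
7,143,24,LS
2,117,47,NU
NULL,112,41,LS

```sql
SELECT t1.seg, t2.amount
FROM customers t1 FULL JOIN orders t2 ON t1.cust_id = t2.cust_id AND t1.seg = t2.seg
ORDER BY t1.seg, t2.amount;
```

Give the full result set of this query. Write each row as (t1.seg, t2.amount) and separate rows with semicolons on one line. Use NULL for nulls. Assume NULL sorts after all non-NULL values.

(LS, NULL); (NU, 77); (NU, NULL); (NU, NULL); (NU, NULL); (TH, NULL); (TH, NULL); (TH, NULL); (NULL, 24); (NULL, 33); (NULL, 41); (NULL, 47); (NULL, 63); (NULL, 75); (NULL, 91)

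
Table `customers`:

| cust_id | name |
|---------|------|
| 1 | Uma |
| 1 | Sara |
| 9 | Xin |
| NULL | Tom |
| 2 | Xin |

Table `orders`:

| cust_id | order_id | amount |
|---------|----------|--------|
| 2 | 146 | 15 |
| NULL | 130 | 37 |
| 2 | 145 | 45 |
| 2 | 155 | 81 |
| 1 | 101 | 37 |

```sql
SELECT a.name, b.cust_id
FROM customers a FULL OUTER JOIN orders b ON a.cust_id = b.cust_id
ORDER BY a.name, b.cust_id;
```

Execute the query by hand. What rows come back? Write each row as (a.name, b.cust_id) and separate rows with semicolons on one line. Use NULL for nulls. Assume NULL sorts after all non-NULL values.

FULL OUTER JOIN keeps every row from both sides; unmatched rows get NULL for the other side's columns.
Matching on a.cust_id = b.cust_id. A NULL in a compared column never satisfies the condition.
- a row (cust_id=1): matches 1 b row(s) → 1 output row(s).
- a row (cust_id=1): matches 1 b row(s) → 1 output row(s).
- a row (cust_id=9): no match → kept, b columns NULL.
- a row (cust_id=NULL): no match → kept, b columns NULL.
- a row (cust_id=2): matches 3 b row(s) → 3 output row(s).
- 1 row(s) from b found no a partner → padded with NULL.
After projecting and ordering:
a.name | b.cust_id
Sara | 1
Tom | NULL
Uma | 1
Xin | 2
Xin | 2
Xin | 2
Xin | NULL
NULL | NULL

(Sara, 1); (Tom, NULL); (Uma, 1); (Xin, 2); (Xin, 2); (Xin, 2); (Xin, NULL); (NULL, NULL)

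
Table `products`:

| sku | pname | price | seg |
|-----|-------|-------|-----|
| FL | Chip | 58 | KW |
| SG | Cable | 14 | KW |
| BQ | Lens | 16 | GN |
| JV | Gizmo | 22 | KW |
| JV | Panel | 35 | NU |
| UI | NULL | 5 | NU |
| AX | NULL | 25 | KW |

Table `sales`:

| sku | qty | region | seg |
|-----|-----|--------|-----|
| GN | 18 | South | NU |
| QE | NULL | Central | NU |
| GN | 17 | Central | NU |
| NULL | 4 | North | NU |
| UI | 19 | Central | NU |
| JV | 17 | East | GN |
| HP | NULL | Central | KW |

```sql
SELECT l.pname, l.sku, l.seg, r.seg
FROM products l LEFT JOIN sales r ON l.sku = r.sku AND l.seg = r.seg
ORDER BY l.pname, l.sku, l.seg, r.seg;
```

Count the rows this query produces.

LEFT JOIN keeps every row from `products`; unmatched rows get NULL for `sales`'s columns.
Matching on l.sku = r.sku AND l.seg = r.seg. A NULL in a compared column never satisfies the condition.
- sku=FL, seg=KW: no r row matches, row kept with r columns NULL.
- sku=SG, seg=KW: no r row matches, row kept with r columns NULL.
- sku=BQ, seg=GN: no r row matches, row kept with r columns NULL.
- sku=JV, seg=KW: no r row matches, row kept with r columns NULL.
- sku=JV, seg=NU: no r row matches, row kept with r columns NULL.
- sku=UI, seg=NU: 1 matching r row(s), so 1 row(s) emitted.
- sku=AX, seg=KW: no r row matches, row kept with r columns NULL.
Total: 1 matched + 6 padded = 7 rows.

7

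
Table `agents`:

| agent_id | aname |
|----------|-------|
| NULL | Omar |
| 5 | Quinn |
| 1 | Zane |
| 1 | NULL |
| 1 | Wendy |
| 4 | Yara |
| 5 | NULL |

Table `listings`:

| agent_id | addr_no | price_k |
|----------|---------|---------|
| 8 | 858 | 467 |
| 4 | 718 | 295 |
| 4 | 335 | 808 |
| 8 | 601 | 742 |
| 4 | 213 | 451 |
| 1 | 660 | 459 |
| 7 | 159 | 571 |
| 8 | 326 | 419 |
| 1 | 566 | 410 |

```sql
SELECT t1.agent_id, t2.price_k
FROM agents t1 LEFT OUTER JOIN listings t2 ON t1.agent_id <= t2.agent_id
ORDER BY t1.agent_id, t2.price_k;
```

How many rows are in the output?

43

LEFT JOIN keeps every row from `agents`; unmatched rows get NULL for `listings`'s columns.
Matching on t1.agent_id <= t2.agent_id. A NULL in a compared column never satisfies the condition.
- t1[0] agent_id=NULL → no match; kept with NULLs on the t2 side.
- t1[1] agent_id=5 → 4 match(es) in t2 → 4 row(s).
- t1[2] agent_id=1 → 9 match(es) in t2 → 9 row(s).
- t1[3] agent_id=1 → 9 match(es) in t2 → 9 row(s).
- t1[4] agent_id=1 → 9 match(es) in t2 → 9 row(s).
- t1[5] agent_id=4 → 7 match(es) in t2 → 7 row(s).
- t1[6] agent_id=5 → 4 match(es) in t2 → 4 row(s).
Total: 42 matched + 1 padded = 43 rows.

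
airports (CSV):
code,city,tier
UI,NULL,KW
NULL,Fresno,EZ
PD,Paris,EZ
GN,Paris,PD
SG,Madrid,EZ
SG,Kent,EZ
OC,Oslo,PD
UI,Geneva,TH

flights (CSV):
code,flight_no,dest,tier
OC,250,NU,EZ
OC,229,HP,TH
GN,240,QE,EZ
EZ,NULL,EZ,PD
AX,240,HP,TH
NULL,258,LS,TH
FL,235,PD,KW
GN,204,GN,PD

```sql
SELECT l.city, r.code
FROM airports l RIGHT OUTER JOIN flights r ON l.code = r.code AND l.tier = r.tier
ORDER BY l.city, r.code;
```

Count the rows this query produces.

8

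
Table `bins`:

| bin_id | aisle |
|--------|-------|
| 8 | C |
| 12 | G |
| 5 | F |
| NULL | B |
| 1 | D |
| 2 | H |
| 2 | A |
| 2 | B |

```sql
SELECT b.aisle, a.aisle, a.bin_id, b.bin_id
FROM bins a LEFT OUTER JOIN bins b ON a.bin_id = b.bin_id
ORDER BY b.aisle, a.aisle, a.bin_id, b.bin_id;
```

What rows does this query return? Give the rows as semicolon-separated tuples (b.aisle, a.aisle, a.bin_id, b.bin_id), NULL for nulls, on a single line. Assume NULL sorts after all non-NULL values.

LEFT JOIN keeps every row from `bins a`; unmatched rows get NULL for `bins b`'s columns.
Matching on a.bin_id = b.bin_id. A NULL in a compared column never satisfies the condition.
- a[0] bin_id=8 → 1 match(es) in b → 1 row(s).
- a[1] bin_id=12 → 1 match(es) in b → 1 row(s).
- a[2] bin_id=5 → 1 match(es) in b → 1 row(s).
- a[3] bin_id=NULL → no match; kept with NULLs on the b side.
- a[4] bin_id=1 → 1 match(es) in b → 1 row(s).
- a[5] bin_id=2 → 3 match(es) in b → 3 row(s).
- a[6] bin_id=2 → 3 match(es) in b → 3 row(s).
- a[7] bin_id=2 → 3 match(es) in b → 3 row(s).

(A, A, 2, 2); (A, B, 2, 2); (A, H, 2, 2); (B, A, 2, 2); (B, B, 2, 2); (B, H, 2, 2); (C, C, 8, 8); (D, D, 1, 1); (F, F, 5, 5); (G, G, 12, 12); (H, A, 2, 2); (H, B, 2, 2); (H, H, 2, 2); (NULL, B, NULL, NULL)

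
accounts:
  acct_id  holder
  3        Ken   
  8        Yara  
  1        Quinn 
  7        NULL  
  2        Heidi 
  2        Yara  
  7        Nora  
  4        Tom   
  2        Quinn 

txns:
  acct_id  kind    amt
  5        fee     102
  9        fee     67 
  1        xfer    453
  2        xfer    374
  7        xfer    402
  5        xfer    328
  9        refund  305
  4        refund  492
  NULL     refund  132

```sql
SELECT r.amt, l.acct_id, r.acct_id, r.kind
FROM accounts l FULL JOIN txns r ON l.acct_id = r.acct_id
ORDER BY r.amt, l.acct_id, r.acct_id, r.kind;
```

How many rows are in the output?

14

FULL OUTER JOIN keeps every row from both sides; unmatched rows get NULL for the other side's columns.
Matching on l.acct_id = r.acct_id. A NULL in a compared column never satisfies the condition.
- l (acct_id=3) has no partner → padded with NULL.
- l (acct_id=8) has no partner → padded with NULL.
- l (acct_id=1) pairs with 1 row(s) of r.
- l (acct_id=7) pairs with 1 row(s) of r.
- l (acct_id=2) pairs with 1 row(s) of r.
- l (acct_id=2) pairs with 1 row(s) of r.
- l (acct_id=7) pairs with 1 row(s) of r.
- l (acct_id=4) pairs with 1 row(s) of r.
- l (acct_id=2) pairs with 1 row(s) of r.
- plus 5 unmatched r row(s), each kept with NULL l columns.
Total: 7 matched + 7 padded = 14 rows.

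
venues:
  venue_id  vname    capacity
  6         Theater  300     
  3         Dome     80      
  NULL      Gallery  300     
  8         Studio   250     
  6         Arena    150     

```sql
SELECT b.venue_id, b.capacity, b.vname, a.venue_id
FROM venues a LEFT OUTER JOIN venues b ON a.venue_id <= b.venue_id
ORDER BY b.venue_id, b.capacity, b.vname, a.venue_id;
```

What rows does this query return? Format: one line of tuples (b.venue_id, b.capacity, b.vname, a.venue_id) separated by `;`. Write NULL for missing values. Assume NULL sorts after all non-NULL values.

(3, 80, Dome, 3); (6, 150, Arena, 3); (6, 150, Arena, 6); (6, 150, Arena, 6); (6, 300, Theater, 3); (6, 300, Theater, 6); (6, 300, Theater, 6); (8, 250, Studio, 3); (8, 250, Studio, 6); (8, 250, Studio, 6); (8, 250, Studio, 8); (NULL, NULL, NULL, NULL)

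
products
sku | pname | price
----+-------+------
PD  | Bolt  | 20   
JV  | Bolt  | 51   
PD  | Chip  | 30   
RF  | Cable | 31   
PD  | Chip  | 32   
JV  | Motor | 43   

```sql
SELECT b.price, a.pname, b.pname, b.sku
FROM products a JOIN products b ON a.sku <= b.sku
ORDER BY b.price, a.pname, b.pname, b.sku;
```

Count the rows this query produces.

25

INNER JOIN keeps only pairs where the ON condition holds.
Matching on a.sku <= b.sku.
- a row (sku=PD): matches 4 b row(s) → 4 output row(s).
- a row (sku=JV): matches 6 b row(s) → 6 output row(s).
- a row (sku=PD): matches 4 b row(s) → 4 output row(s).
- a row (sku=RF): matches 1 b row(s) → 1 output row(s).
- a row (sku=PD): matches 4 b row(s) → 4 output row(s).
- a row (sku=JV): matches 6 b row(s) → 6 output row(s).
Total: 25 rows.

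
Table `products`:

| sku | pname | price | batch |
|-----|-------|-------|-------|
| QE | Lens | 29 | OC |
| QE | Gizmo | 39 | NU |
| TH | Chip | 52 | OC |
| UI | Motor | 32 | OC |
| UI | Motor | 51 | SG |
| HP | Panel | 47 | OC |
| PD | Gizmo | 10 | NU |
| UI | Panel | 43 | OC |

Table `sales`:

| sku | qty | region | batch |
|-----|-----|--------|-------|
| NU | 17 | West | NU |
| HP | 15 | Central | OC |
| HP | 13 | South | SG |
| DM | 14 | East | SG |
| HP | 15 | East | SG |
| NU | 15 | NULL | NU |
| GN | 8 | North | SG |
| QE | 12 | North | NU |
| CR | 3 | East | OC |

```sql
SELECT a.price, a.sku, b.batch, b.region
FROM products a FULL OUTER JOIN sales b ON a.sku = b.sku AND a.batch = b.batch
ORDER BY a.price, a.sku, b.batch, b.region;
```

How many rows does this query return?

FULL OUTER JOIN keeps every row from both sides; unmatched rows get NULL for the other side's columns.
Matching on a.sku = b.sku AND a.batch = b.batch.
- a[0] sku=QE, batch=OC → no match; kept with NULLs on the b side.
- a[1] sku=QE, batch=NU → 1 match(es) in b → 1 row(s).
- a[2] sku=TH, batch=OC → no match; kept with NULLs on the b side.
- a[3] sku=UI, batch=OC → no match; kept with NULLs on the b side.
- a[4] sku=UI, batch=SG → no match; kept with NULLs on the b side.
- a[5] sku=HP, batch=OC → 1 match(es) in b → 1 row(s).
- a[6] sku=PD, batch=NU → no match; kept with NULLs on the b side.
- a[7] sku=UI, batch=OC → no match; kept with NULLs on the b side.
- 7 row(s) from b found no a partner → padded with NULL.
Total: 2 matched + 13 padded = 15 rows.

15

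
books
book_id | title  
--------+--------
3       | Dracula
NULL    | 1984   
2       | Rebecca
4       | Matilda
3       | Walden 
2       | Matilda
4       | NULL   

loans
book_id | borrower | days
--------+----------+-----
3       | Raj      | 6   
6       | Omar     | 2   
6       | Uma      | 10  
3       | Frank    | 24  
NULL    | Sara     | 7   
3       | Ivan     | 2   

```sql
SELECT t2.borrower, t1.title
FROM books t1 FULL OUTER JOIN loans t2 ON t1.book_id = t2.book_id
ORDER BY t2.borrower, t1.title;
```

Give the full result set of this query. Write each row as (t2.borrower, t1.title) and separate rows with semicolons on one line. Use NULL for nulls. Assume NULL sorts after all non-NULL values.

FULL OUTER JOIN keeps every row from both sides; unmatched rows get NULL for the other side's columns.
Matching on t1.book_id = t2.book_id. A NULL in a compared column never satisfies the condition.
Matched pairs: 6; unmatched t1 rows kept: 5; unmatched t2 rows kept: 3.

(Frank, Dracula); (Frank, Walden); (Ivan, Dracula); (Ivan, Walden); (Omar, NULL); (Raj, Dracula); (Raj, Walden); (Sara, NULL); (Uma, NULL); (NULL, 1984); (NULL, Matilda); (NULL, Matilda); (NULL, Rebecca); (NULL, NULL)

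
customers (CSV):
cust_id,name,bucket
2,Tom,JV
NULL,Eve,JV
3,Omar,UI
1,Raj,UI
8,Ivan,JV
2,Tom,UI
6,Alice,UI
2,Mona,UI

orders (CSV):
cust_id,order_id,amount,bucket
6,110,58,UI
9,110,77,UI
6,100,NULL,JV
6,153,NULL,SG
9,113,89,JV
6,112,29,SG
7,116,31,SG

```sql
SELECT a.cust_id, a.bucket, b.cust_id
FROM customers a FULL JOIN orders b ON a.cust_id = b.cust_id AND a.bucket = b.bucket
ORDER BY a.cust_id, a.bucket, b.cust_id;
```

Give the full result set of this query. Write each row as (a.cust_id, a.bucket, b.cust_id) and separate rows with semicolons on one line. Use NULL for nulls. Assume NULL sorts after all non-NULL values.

(1, UI, NULL); (2, JV, NULL); (2, UI, NULL); (2, UI, NULL); (3, UI, NULL); (6, UI, 6); (8, JV, NULL); (NULL, JV, NULL); (NULL, NULL, 6); (NULL, NULL, 6); (NULL, NULL, 6); (NULL, NULL, 7); (NULL, NULL, 9); (NULL, NULL, 9)

FULL OUTER JOIN keeps every row from both sides; unmatched rows get NULL for the other side's columns.
Matching on a.cust_id = b.cust_id AND a.bucket = b.bucket. A NULL in a compared column never satisfies the condition.
Matched pairs: 1; unmatched a rows kept: 7; unmatched b rows kept: 6.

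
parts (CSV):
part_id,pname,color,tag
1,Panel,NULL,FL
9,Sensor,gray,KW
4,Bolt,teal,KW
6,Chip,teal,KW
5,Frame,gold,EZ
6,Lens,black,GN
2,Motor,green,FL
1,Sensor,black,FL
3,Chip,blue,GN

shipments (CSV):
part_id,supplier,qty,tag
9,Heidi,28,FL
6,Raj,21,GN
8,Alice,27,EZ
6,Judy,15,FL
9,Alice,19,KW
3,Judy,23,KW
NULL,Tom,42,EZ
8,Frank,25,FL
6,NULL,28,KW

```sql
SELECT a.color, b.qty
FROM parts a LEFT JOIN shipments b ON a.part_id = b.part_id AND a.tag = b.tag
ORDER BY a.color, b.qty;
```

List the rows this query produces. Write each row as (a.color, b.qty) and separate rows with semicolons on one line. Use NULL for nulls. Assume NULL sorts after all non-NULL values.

(black, 21); (black, NULL); (blue, NULL); (gold, NULL); (gray, 19); (green, NULL); (teal, 28); (teal, NULL); (NULL, NULL)

LEFT JOIN keeps every row from `parts`; unmatched rows get NULL for `shipments`'s columns.
Matching on a.part_id = b.part_id AND a.tag = b.tag. A NULL in a compared column never satisfies the condition.
- a (part_id=1, tag=FL) has no partner → padded with NULL.
- a (part_id=9, tag=KW) pairs with 1 row(s) of b.
- a (part_id=4, tag=KW) has no partner → padded with NULL.
- a (part_id=6, tag=KW) pairs with 1 row(s) of b.
- a (part_id=5, tag=EZ) has no partner → padded with NULL.
- a (part_id=6, tag=GN) pairs with 1 row(s) of b.
- a (part_id=2, tag=FL) has no partner → padded with NULL.
- a (part_id=1, tag=FL) has no partner → padded with NULL.
- a (part_id=3, tag=GN) has no partner → padded with NULL.
After projecting and ordering:
a.color | b.qty
black | 21
black | NULL
blue | NULL
gold | NULL
gray | 19
green | NULL
teal | 28
teal | NULL
NULL | NULL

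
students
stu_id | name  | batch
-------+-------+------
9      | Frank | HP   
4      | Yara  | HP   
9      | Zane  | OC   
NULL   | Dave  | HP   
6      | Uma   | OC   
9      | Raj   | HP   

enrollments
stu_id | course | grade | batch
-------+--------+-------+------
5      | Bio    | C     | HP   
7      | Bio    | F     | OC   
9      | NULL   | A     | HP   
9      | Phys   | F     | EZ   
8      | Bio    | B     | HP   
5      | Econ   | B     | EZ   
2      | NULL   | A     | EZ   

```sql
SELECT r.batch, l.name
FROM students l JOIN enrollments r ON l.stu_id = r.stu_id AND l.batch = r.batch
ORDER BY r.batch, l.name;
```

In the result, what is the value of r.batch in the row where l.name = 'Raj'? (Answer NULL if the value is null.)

HP

INNER JOIN keeps only pairs where the ON condition holds.
Matching on l.stu_id = r.stu_id AND l.batch = r.batch. A NULL in a compared column never satisfies the condition.
Matched pairs: 2.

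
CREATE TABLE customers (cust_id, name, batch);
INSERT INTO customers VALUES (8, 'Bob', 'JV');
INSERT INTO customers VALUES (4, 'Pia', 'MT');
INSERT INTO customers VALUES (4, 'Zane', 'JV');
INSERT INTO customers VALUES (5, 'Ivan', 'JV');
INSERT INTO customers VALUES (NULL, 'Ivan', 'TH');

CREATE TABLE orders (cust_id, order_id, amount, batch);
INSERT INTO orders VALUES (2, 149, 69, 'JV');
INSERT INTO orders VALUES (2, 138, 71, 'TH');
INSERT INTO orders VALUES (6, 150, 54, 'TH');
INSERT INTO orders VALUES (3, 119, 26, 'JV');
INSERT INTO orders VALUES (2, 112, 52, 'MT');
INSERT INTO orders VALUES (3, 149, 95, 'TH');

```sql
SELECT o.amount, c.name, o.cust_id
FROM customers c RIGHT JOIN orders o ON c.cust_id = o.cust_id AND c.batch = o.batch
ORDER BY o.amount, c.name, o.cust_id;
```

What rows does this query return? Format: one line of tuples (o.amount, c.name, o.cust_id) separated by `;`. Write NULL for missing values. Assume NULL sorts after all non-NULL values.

(26, NULL, 3); (52, NULL, 2); (54, NULL, 6); (69, NULL, 2); (71, NULL, 2); (95, NULL, 3)

RIGHT JOIN keeps every row from `orders`; unmatched rows get NULL for `customers`'s columns.
Matching on c.cust_id = o.cust_id AND c.batch = o.batch. A NULL in a compared column never satisfies the condition.
- c (cust_id=8, batch=JV) has no partner in o.
- c (cust_id=4, batch=MT) has no partner in o.
- c (cust_id=4, batch=JV) has no partner in o.
- c (cust_id=5, batch=JV) has no partner in o.
- c (cust_id=NULL, batch=TH) has no partner in o.
- 6 row(s) from o found no c partner → padded with NULL.
After projecting and ordering:
o.amount | c.name | o.cust_id
26 | NULL | 3
52 | NULL | 2
54 | NULL | 6
69 | NULL | 2
71 | NULL | 2
95 | NULL | 3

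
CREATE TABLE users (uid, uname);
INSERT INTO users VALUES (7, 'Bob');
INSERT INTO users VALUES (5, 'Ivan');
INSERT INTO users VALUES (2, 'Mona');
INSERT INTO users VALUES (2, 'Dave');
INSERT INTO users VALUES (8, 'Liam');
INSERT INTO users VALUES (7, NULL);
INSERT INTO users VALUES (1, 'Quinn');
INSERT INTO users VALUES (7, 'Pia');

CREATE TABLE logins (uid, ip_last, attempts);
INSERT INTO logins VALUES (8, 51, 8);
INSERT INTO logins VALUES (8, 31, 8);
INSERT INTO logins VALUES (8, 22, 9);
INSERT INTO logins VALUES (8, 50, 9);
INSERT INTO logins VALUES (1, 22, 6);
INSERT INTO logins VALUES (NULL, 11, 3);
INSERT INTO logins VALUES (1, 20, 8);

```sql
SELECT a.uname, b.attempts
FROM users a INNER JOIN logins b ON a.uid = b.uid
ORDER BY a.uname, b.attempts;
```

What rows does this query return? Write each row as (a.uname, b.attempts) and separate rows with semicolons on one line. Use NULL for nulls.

(Liam, 8); (Liam, 8); (Liam, 9); (Liam, 9); (Quinn, 6); (Quinn, 8)

INNER JOIN keeps only pairs where the ON condition holds.
Matching on a.uid = b.uid. A NULL in a compared column never satisfies the condition.
- a (uid=7) has no partner → excluded.
- a (uid=5) has no partner → excluded.
- a (uid=2) has no partner → excluded.
- a (uid=2) has no partner → excluded.
- a (uid=8) pairs with 4 row(s) of b.
- a (uid=7) has no partner → excluded.
- a (uid=1) pairs with 2 row(s) of b.
- a (uid=7) has no partner → excluded.
After projecting and ordering:
a.uname | b.attempts
Liam | 8
Liam | 8
Liam | 9
Liam | 9
Quinn | 6
Quinn | 8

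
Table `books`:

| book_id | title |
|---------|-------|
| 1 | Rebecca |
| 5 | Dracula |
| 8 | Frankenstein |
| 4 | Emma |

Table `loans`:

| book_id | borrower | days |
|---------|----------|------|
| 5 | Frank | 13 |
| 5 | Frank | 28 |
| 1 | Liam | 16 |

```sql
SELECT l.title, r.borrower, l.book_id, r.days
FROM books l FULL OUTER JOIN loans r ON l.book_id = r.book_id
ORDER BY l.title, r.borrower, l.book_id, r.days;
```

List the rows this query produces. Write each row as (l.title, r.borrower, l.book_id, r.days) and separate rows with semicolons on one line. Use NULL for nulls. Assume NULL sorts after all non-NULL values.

(Dracula, Frank, 5, 13); (Dracula, Frank, 5, 28); (Emma, NULL, 4, NULL); (Frankenstein, NULL, 8, NULL); (Rebecca, Liam, 1, 16)

FULL OUTER JOIN keeps every row from both sides; unmatched rows get NULL for the other side's columns.
Matching on l.book_id = r.book_id.
- book_id=1: 1 matching r row(s), so 1 row(s) emitted.
- book_id=5: 2 matching r row(s), so 2 row(s) emitted.
- book_id=8: no r row matches, row kept with r columns NULL.
- book_id=4: no r row matches, row kept with r columns NULL.
After projecting and ordering:
l.title | r.borrower | l.book_id | r.days
Dracula | Frank | 5 | 13
Dracula | Frank | 5 | 28
Emma | NULL | 4 | NULL
Frankenstein | NULL | 8 | NULL
Rebecca | Liam | 1 | 16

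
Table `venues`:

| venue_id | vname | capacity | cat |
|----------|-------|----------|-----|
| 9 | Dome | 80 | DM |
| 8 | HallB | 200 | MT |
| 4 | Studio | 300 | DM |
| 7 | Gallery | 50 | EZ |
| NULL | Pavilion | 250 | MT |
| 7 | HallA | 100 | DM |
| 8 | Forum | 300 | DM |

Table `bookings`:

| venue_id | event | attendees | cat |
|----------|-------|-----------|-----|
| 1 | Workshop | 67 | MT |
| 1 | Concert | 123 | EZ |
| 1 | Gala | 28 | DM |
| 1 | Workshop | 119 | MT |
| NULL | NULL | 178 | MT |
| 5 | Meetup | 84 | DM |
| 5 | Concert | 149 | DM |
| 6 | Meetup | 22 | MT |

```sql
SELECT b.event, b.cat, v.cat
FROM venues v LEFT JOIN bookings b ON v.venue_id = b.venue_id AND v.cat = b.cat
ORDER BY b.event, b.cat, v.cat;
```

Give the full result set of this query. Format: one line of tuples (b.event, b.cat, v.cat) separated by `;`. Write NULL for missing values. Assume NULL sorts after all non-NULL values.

(NULL, NULL, DM); (NULL, NULL, DM); (NULL, NULL, DM); (NULL, NULL, DM); (NULL, NULL, EZ); (NULL, NULL, MT); (NULL, NULL, MT)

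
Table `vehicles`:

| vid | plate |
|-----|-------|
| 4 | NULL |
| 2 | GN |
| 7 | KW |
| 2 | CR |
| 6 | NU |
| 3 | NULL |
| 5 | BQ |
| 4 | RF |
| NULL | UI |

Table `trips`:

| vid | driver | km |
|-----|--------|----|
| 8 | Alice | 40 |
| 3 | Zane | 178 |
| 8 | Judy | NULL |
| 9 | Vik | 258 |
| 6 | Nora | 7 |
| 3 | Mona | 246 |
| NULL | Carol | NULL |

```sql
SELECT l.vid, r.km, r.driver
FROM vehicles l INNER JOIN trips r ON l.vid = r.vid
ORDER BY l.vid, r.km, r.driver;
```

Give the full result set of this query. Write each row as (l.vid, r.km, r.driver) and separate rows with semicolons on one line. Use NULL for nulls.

(3, 178, Zane); (3, 246, Mona); (6, 7, Nora)

INNER JOIN keeps only pairs where the ON condition holds.
Matching on l.vid = r.vid. A NULL in a compared column never satisfies the condition.
- l (vid=4) has no partner → excluded.
- l (vid=2) has no partner → excluded.
- l (vid=7) has no partner → excluded.
- l (vid=2) has no partner → excluded.
- l (vid=6) pairs with 1 row(s) of r.
- l (vid=3) pairs with 2 row(s) of r.
- l (vid=5) has no partner → excluded.
- l (vid=4) has no partner → excluded.
- l (vid=NULL) has no partner → excluded.
After projecting and ordering:
l.vid | r.km | r.driver
3 | 178 | Zane
3 | 246 | Mona
6 | 7 | Nora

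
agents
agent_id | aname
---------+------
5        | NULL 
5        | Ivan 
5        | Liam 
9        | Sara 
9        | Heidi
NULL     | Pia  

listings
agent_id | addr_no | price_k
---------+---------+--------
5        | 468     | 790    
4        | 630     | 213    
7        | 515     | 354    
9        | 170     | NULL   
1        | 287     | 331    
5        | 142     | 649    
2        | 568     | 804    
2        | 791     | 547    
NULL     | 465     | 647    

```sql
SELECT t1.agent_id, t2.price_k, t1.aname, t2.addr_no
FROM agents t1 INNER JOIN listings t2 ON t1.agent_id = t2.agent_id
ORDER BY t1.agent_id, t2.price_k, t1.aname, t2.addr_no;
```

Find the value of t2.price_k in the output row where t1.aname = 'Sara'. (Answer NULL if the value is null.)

NULL

INNER JOIN keeps only pairs where the ON condition holds.
Matching on t1.agent_id = t2.agent_id. A NULL in a compared column never satisfies the condition.
- t1 row (agent_id=5): matches 2 t2 row(s) → 2 output row(s).
- t1 row (agent_id=5): matches 2 t2 row(s) → 2 output row(s).
- t1 row (agent_id=5): matches 2 t2 row(s) → 2 output row(s).
- t1 row (agent_id=9): matches 1 t2 row(s) → 1 output row(s).
- t1 row (agent_id=9): matches 1 t2 row(s) → 1 output row(s).
- t1 row (agent_id=NULL): no match → dropped.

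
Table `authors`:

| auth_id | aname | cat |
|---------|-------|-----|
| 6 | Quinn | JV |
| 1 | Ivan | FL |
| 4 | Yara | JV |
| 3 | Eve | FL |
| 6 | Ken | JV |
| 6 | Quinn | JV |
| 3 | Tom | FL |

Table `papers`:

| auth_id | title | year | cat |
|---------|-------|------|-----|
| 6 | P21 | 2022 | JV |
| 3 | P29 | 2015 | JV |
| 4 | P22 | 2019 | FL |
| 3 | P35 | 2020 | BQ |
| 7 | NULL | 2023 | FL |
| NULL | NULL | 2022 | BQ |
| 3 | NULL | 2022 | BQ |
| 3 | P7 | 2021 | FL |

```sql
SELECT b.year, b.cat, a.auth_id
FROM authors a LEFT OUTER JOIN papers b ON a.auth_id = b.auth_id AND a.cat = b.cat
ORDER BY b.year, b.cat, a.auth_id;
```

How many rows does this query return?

7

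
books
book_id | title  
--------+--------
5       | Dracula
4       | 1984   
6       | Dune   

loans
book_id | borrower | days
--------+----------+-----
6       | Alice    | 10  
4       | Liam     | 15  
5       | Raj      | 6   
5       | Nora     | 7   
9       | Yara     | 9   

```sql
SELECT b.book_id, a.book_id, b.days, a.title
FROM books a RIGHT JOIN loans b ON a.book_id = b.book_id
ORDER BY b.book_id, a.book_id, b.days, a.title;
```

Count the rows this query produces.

RIGHT JOIN keeps every row from `loans`; unmatched rows get NULL for `books`'s columns.
Matching on a.book_id = b.book_id.
- a (book_id=5) pairs with 2 row(s) of b.
- a (book_id=4) pairs with 1 row(s) of b.
- a (book_id=6) pairs with 1 row(s) of b.
- 1 b row(s) had no a match → kept, a columns NULL.
Total: 4 matched + 1 padded = 5 rows.

5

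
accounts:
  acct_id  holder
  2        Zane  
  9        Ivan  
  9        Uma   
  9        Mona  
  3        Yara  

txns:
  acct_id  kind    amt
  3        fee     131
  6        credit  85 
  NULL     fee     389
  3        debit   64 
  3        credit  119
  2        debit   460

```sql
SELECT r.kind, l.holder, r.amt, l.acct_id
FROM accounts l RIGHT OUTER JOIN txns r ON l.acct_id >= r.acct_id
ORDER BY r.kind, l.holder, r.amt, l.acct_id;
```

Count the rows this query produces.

RIGHT JOIN keeps every row from `txns`; unmatched rows get NULL for `accounts`'s columns.
Matching on l.acct_id >= r.acct_id. A NULL in a compared column never satisfies the condition.
- l (acct_id=2) pairs with 1 row(s) of r.
- l (acct_id=9) pairs with 5 row(s) of r.
- l (acct_id=9) pairs with 5 row(s) of r.
- l (acct_id=9) pairs with 5 row(s) of r.
- l (acct_id=3) pairs with 4 row(s) of r.
- 1 row(s) from r found no l partner → padded with NULL.
Total: 20 matched + 1 padded = 21 rows.

21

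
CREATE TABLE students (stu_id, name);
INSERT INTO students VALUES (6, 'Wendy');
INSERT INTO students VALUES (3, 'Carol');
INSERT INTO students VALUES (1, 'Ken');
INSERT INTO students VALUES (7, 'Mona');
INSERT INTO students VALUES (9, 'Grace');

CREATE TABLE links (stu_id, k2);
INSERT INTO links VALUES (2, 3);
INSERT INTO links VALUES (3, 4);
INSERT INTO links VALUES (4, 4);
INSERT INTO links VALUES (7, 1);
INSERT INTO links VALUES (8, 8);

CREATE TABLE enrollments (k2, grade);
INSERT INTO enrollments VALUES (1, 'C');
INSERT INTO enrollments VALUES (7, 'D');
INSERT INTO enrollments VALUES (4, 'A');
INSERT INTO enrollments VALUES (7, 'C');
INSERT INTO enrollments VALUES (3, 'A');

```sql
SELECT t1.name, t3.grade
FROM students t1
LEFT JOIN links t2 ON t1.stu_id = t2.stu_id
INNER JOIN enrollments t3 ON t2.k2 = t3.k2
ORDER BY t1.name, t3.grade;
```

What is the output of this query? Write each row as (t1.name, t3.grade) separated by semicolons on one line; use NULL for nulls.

Evaluate left to right. First `students t1 LEFT JOIN links t2` on stu_id: 5 row(s).
Then INNER JOIN `enrollments t3` on k2: keep only rows whose t2.k2 appears in t3.

(Carol, A); (Mona, C)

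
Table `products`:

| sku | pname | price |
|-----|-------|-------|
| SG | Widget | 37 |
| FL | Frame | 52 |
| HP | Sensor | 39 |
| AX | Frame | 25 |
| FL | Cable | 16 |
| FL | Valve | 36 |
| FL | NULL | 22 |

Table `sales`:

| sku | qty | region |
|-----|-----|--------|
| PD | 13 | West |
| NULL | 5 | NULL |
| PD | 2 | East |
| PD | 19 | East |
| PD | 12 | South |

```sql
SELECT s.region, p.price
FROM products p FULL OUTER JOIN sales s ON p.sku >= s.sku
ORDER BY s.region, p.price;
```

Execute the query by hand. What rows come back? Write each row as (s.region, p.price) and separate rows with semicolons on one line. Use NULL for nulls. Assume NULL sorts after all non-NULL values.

FULL OUTER JOIN keeps every row from both sides; unmatched rows get NULL for the other side's columns.
Matching on p.sku >= s.sku. A NULL in a compared column never satisfies the condition.
Matched pairs: 4; unmatched p rows kept: 6; unmatched s rows kept: 1.

(East, 37); (East, 37); (South, 37); (West, 37); (NULL, 16); (NULL, 22); (NULL, 25); (NULL, 36); (NULL, 39); (NULL, 52); (NULL, NULL)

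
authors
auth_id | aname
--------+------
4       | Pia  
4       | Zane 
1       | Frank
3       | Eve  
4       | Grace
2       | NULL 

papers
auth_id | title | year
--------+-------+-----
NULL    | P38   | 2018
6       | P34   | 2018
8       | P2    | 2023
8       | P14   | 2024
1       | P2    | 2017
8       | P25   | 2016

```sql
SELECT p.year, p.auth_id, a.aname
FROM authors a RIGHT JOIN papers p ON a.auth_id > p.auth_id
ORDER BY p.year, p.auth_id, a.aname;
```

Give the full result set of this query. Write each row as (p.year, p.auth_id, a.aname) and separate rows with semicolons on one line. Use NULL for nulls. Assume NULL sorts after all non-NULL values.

(2016, 8, NULL); (2017, 1, Eve); (2017, 1, Grace); (2017, 1, Pia); (2017, 1, Zane); (2017, 1, NULL); (2018, 6, NULL); (2018, NULL, NULL); (2023, 8, NULL); (2024, 8, NULL)

RIGHT JOIN keeps every row from `papers`; unmatched rows get NULL for `authors`'s columns.
Matching on a.auth_id > p.auth_id. A NULL in a compared column never satisfies the condition.
Matched pairs: 5; unmatched p rows kept: 5.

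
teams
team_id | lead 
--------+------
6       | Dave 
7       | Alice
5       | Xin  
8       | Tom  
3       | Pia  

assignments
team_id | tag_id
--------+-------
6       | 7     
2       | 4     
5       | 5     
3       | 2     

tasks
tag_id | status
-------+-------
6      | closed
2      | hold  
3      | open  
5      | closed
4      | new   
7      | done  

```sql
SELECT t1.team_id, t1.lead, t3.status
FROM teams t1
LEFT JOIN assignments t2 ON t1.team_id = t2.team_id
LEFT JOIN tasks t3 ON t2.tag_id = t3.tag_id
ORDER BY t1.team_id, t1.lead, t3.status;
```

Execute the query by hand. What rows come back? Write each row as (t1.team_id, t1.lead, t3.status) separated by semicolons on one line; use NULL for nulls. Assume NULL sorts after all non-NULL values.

Evaluate left to right. First `teams t1 LEFT JOIN assignments t2` on team_id: 5 row(s).
Then LEFT JOIN `tasks t3` on tag_id: each of those 5 rows is kept; rows whose t2.tag_id has no match in t3 get NULL for t3's columns.

(3, Pia, hold); (5, Xin, closed); (6, Dave, done); (7, Alice, NULL); (8, Tom, NULL)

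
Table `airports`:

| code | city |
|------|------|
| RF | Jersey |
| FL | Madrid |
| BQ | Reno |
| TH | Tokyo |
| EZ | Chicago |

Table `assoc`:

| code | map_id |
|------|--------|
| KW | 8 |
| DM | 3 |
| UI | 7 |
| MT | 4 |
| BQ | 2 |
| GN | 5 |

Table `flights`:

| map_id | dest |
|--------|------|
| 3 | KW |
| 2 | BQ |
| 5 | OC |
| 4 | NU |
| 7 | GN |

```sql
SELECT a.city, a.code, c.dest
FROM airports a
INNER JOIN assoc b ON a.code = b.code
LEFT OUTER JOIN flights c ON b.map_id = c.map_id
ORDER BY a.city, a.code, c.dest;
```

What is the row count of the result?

1

Evaluate left to right. First `airports a INNER JOIN assoc b` on code: 1 row(s).
Then LEFT JOIN `flights c` on map_id: each of those 1 rows is kept; rows whose b.map_id has no match in c get NULL for c's columns.
Result: 1 row(s).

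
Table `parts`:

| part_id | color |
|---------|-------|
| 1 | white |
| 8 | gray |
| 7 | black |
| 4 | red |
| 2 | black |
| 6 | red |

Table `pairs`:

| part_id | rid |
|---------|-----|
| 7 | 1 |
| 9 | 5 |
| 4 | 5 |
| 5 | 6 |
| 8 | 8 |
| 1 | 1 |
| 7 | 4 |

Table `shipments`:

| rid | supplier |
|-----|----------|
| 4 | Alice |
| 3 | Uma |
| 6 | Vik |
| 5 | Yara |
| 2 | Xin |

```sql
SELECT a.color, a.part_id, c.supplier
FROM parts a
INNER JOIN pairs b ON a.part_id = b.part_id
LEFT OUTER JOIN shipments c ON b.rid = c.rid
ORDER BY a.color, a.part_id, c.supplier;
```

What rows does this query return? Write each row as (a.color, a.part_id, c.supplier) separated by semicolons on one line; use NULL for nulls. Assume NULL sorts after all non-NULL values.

Evaluate left to right. First `parts a INNER JOIN pairs b` on part_id: 5 row(s).
Then LEFT JOIN `shipments c` on rid: each of those 5 rows is kept; rows whose b.rid has no match in c get NULL for c's columns.

(black, 7, Alice); (black, 7, NULL); (gray, 8, NULL); (red, 4, Yara); (white, 1, NULL)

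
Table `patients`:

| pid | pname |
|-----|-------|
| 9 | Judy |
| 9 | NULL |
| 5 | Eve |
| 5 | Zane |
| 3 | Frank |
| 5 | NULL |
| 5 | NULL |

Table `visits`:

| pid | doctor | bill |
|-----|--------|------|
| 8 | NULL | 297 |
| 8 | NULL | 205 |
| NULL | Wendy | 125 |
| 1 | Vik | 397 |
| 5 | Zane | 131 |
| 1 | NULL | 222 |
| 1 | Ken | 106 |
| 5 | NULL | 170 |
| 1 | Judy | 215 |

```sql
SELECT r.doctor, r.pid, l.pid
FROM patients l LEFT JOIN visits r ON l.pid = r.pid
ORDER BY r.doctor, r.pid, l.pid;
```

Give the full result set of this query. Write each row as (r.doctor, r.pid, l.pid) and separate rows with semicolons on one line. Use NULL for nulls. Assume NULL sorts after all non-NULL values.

(Zane, 5, 5); (Zane, 5, 5); (Zane, 5, 5); (Zane, 5, 5); (NULL, 5, 5); (NULL, 5, 5); (NULL, 5, 5); (NULL, 5, 5); (NULL, NULL, 3); (NULL, NULL, 9); (NULL, NULL, 9)

LEFT JOIN keeps every row from `patients`; unmatched rows get NULL for `visits`'s columns.
Matching on l.pid = r.pid. A NULL in a compared column never satisfies the condition.
- l[0] pid=9 → no match; kept with NULLs on the r side.
- l[1] pid=9 → no match; kept with NULLs on the r side.
- l[2] pid=5 → 2 match(es) in r → 2 row(s).
- l[3] pid=5 → 2 match(es) in r → 2 row(s).
- l[4] pid=3 → no match; kept with NULLs on the r side.
- l[5] pid=5 → 2 match(es) in r → 2 row(s).
- l[6] pid=5 → 2 match(es) in r → 2 row(s).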